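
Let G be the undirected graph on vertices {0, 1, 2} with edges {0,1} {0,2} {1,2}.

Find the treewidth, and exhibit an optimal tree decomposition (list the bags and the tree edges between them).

With just one bag of size 3, the width is 3 − 1 = 2, so tw(G) ≤ 2. On the other hand G contains the 3-clique {0, 1, 2}. A clique must lie in a single bag of any decomposition, so no decomposition can have width below 2. Combining the bounds, tw(G) = 2.

Treewidth 2.
Bags: B1 = {0, 1, 2}
Tree: (single bag)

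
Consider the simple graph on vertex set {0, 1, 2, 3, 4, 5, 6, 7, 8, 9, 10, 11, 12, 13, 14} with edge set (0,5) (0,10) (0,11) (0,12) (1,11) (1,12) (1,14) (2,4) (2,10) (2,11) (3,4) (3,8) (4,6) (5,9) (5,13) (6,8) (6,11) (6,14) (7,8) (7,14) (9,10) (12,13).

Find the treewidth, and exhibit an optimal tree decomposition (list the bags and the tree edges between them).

Treewidth 3.
Bags: B1 = {3, 7, 8, 14}  B2 = {3, 6, 8, 14}  B3 = {3, 4, 6, 14}  B4 = {1, 4, 6, 14}  B5 = {1, 4, 6, 11}  B6 = {1, 2, 4, 11}  B7 = {1, 2, 11, 12}  B8 = {0, 2, 11, 12}  B9 = {0, 2, 10, 12}  B10 = {0, 10, 12, 13}  B11 = {0, 5, 10, 13}  B12 = {5, 9, 10, 13}
Tree: B1–B2, B2–B3, B3–B4, B4–B5, B5–B6, B6–B7, B7–B8, B8–B9, B9–B10, B10–B11, B11–B12

Every bag has size at most 4, so the width is 4 − 1 = 3 and tw(G) ≤ 3. For the lower bound: the 4 vertex sets {3,7,8}, {14}, {6}, {1,2,4,11} are disjoint, each induces a connected subgraph, and every pair is joined by at least one edge of G. Contracting each set to a single vertex therefore yields K_{4} as a minor, and since treewidth is minor-monotone, tw(G) ≥ tw(K_{4}) = 3. The upper and lower bounds meet at 3, so that is the treewidth.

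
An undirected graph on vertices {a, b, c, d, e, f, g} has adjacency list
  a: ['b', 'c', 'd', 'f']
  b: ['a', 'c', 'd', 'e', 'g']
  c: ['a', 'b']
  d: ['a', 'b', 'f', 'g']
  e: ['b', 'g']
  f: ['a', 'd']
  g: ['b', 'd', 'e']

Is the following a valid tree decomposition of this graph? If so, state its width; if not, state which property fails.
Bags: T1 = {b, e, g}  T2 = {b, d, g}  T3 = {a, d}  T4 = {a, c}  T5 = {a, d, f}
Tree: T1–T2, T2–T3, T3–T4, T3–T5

No — edge (b,a) lies in no bag.

A tree decomposition must satisfy three properties: every vertex lies in some bag; for every edge, both endpoints lie together in some bag; and for every vertex, the bags containing it form a connected subtree. Here edge (b,a) lies in no bag, so the decomposition is invalid.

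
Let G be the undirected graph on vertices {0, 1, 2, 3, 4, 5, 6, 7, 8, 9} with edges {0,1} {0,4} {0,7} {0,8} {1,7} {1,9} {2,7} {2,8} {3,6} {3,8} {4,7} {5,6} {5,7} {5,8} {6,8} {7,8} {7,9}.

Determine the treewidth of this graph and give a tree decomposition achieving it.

Each bag holds 3 vertices, so the decomposition has width 2, which upper-bounds the treewidth. For the lower bound, the 3 vertices {3, 6, 8} are pairwise adjacent, and any tree decomposition puts a clique entirely inside one bag — forcing width ≥ 2. Therefore the treewidth is 2.

Treewidth 2.
Bags: B1 = {5, 7, 8}  B2 = {2, 7, 8}  B3 = {5, 6, 8}  B4 = {0, 7, 8}  B5 = {0, 1, 7}  B6 = {3, 6, 8}  B7 = {0, 4, 7}  B8 = {1, 7, 9}
Tree: B1–B2, B1–B3, B1–B4, B4–B5, B3–B6, B4–B7, B5–B8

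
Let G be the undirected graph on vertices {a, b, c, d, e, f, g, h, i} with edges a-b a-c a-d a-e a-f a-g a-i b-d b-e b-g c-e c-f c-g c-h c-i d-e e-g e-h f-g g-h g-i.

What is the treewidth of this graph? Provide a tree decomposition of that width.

Treewidth 3.
Bags: B1 = {a, c, e, g}  B2 = {c, e, g, h}  B3 = {a, b, e, g}  B4 = {a, b, d, e}  B5 = {a, c, f, g}  B6 = {a, c, g, i}
Tree: B1–B2, B1–B3, B3–B4, B1–B5, B1–B6

The largest bag has 4 vertices, giving width 3; this decomposition certifies tw(G) ≤ 3. For the lower bound, the 4 vertices {a, b, d, e} are pairwise adjacent, and any tree decomposition puts a clique entirely inside one bag — forcing width ≥ 3. Combining the bounds, tw(G) = 3.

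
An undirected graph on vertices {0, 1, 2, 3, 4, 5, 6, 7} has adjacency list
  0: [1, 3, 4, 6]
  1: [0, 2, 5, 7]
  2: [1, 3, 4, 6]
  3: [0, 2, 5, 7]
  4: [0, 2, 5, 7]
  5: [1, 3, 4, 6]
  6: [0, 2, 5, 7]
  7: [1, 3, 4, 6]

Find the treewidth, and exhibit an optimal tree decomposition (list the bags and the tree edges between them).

Every bag has size at most 5, so the width is 5 − 1 = 4 and tw(G) ≤ 4. For the lower bound: the 5 vertex sets {4,5}, {1,7}, {0,6}, {3}, {2} are disjoint, each induces a connected subgraph, and every pair is joined by at least one edge of G. Contracting each set to a single vertex therefore yields K_{5} as a minor, and since treewidth is minor-monotone, tw(G) ≥ tw(K_{5}) = 4. Hence tw(G) = 4 exactly.

Treewidth 4.
Bags: B1 = {1, 3, 4, 5, 6}  B2 = {1, 3, 4, 6, 7}  B3 = {0, 1, 3, 4, 6}  B4 = {1, 2, 3, 4, 6}
Tree: B1–B2, B2–B3, B3–B4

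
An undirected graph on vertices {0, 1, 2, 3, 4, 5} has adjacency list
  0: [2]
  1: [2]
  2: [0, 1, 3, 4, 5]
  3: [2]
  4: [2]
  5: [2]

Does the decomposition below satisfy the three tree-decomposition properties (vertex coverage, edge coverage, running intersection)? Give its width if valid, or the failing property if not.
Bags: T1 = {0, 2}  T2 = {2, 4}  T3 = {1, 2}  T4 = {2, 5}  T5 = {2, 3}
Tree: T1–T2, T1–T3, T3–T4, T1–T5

Yes; width 1.

Every vertex of G appears in some bag (union = {0, 1, 2, 3, 4, 5}); every edge is covered by a bag; and for each vertex v the set of bags containing v is connected in the bag tree. The decomposition is therefore valid. The largest bag has 2 vertices, so the width is 1.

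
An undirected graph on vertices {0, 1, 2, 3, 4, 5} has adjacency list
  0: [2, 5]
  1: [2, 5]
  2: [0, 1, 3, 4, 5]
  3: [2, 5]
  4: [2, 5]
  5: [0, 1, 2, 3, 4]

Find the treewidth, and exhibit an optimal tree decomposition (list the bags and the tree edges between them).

Treewidth 2.
One such decomposition:
Bags: B1 = {0, 2, 5}  B2 = {2, 3, 5}  B3 = {1, 2, 5}  B4 = {2, 4, 5}
Tree: B1–B2, B2–B3, B2–B4

Every bag has size at most 3, so the width is 3 − 1 = 2 and tw(G) ≤ 2. For the lower bound, the 3 vertices {0, 2, 5} are pairwise adjacent, and any tree decomposition puts a clique entirely inside one bag — forcing width ≥ 2. Hence tw(G) = 2 exactly.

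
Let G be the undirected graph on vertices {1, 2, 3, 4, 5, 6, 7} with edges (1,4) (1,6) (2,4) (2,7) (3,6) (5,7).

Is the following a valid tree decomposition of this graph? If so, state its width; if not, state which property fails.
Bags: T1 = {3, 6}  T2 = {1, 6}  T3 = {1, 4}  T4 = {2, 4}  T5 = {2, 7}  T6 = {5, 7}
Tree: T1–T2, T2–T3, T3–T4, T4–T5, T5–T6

Yes; width 1.

Every vertex of G appears in some bag (union = {1, 2, 3, 4, 5, 6, 7}); every edge is covered by a bag; and for each vertex v the set of bags containing v is connected in the bag tree. The decomposition is therefore valid. The largest bag has 2 vertices, so the width is 1.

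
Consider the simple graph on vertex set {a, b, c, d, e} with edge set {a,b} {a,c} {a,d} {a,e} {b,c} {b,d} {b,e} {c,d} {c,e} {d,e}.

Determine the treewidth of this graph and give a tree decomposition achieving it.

With just one bag of size 5, the width is 5 − 1 = 4, so tw(G) ≤ 4. On the other hand G contains the 5-clique {a, b, c, d, e}. A clique must lie in a single bag of any decomposition, so no decomposition can have width below 4. Combining the bounds, tw(G) = 4.

Treewidth 4.
One optimal decomposition is:
Bags: B1 = {a, b, c, d, e}
Tree: (single bag)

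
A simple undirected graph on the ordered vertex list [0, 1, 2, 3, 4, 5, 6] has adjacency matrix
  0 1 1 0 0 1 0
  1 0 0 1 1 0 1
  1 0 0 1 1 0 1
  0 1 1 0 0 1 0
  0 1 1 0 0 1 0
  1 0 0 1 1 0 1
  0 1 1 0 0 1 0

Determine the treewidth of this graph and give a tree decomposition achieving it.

Each bag holds 4 vertices, so the decomposition has width 3, which upper-bounds the treewidth. For the lower bound: the 4 vertex sets {2,3}, {1,4}, {5}, {6} are disjoint, each induces a connected subgraph, and every pair is joined by at least one edge of G. Contracting each set to a single vertex therefore yields K_{4} as a minor, and since treewidth is minor-monotone, tw(G) ≥ tw(K_{4}) = 3. Combining the bounds, tw(G) = 3.

Treewidth 3.
One optimal decomposition is:
Bags: B1 = {1, 2, 3, 5}  B2 = {1, 2, 4, 5}  B3 = {1, 2, 5, 6}  B4 = {0, 1, 2, 5}
Tree: B1–B2, B2–B3, B3–B4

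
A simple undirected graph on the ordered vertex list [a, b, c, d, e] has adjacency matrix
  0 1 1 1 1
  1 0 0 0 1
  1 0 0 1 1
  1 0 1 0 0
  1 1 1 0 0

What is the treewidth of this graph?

A width-2 tree decomposition is:
Bags: B1 = {a, b, e}  B2 = {a, c, e}  B3 = {a, c, d}
Tree: B1–B2, B2–B3
The largest bag has 3 vertices, giving width 2; this decomposition certifies tw(G) ≤ 2. On the other hand G contains the 3-clique {a, c, d}. A clique must lie in a single bag of any decomposition, so no decomposition can have width below 2. Hence tw(G) = 2 exactly.

2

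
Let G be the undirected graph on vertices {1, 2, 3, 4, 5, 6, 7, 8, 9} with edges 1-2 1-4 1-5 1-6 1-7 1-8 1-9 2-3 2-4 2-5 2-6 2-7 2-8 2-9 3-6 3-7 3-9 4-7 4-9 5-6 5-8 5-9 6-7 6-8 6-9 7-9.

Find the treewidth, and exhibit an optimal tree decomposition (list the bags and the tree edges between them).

Treewidth 4.
One such decomposition:
Bags: B1 = {1, 2, 4, 7, 9}  B2 = {1, 2, 6, 7, 9}  B3 = {1, 2, 5, 6, 9}  B4 = {2, 3, 6, 7, 9}  B5 = {1, 2, 5, 6, 8}
Tree: B1–B2, B2–B3, B2–B4, B3–B5

The largest bag has 5 vertices, giving width 4; this decomposition certifies tw(G) ≤ 4. Conversely, {1, 2, 4, 7, 9} is a clique of size 5, and the vertices of any clique must share a bag in every tree decomposition; so some bag has ≥ 5 vertices and tw(G) ≥ 4. Therefore the treewidth is 4.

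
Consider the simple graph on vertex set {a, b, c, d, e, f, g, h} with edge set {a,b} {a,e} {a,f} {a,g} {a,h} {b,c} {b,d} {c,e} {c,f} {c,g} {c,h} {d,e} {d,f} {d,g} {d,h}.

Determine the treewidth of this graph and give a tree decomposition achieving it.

The largest bag has 4 vertices, giving width 3; this decomposition certifies tw(G) ≤ 3. For the lower bound: the 4 vertex sets {a,e}, {c,h}, {d}, {g} are disjoint, each induces a connected subgraph, and every pair is joined by at least one edge of G. Contracting each set to a single vertex therefore yields K_{4} as a minor, and since treewidth is minor-monotone, tw(G) ≥ tw(K_{4}) = 3. Combining the bounds, tw(G) = 3.

Treewidth 3.
Bags: B1 = {a, c, d, e}  B2 = {a, c, d, h}  B3 = {a, c, d, g}  B4 = {a, b, c, d}  B5 = {a, c, d, f}
Tree: B1–B2, B2–B3, B3–B4, B4–B5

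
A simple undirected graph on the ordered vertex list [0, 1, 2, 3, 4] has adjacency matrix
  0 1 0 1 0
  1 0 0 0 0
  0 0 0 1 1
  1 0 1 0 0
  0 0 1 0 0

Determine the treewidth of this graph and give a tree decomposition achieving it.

Every bag has size at most 2, so the width is 2 − 1 = 1 and tw(G) ≤ 1. G has an edge, so its treewidth is at least 1. Hence tw(G) = 1 exactly.

Treewidth 1.
Bags: B1 = {2, 4}  B2 = {2, 3}  B3 = {0, 3}  B4 = {0, 1}
Tree: B1–B2, B2–B3, B3–B4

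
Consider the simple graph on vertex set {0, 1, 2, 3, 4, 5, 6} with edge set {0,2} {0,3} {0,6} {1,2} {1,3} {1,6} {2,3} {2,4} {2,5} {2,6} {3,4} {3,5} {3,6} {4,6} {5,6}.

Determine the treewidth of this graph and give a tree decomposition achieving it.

Treewidth 3.
One optimal decomposition is:
Bags: B1 = {2, 3, 5, 6}  B2 = {1, 2, 3, 6}  B3 = {2, 3, 4, 6}  B4 = {0, 2, 3, 6}
Tree: B1–B2, B2–B3, B1–B4

Every bag has size at most 4, so the width is 4 − 1 = 3 and tw(G) ≤ 3. For the lower bound, the 4 vertices {0, 2, 3, 6} are pairwise adjacent, and any tree decomposition puts a clique entirely inside one bag — forcing width ≥ 3. Hence tw(G) = 3 exactly.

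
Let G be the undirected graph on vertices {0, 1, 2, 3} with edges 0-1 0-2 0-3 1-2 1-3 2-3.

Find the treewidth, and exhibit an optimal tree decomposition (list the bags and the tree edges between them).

Treewidth 3.
One such decomposition:
Bags: B1 = {0, 1, 2, 3}
Tree: (single bag)

A single bag containing all 4 vertices is trivially a valid decomposition of width 3. On the other hand G contains the 4-clique {0, 1, 2, 3}. A clique must lie in a single bag of any decomposition, so no decomposition can have width below 3. Combining the bounds, tw(G) = 3.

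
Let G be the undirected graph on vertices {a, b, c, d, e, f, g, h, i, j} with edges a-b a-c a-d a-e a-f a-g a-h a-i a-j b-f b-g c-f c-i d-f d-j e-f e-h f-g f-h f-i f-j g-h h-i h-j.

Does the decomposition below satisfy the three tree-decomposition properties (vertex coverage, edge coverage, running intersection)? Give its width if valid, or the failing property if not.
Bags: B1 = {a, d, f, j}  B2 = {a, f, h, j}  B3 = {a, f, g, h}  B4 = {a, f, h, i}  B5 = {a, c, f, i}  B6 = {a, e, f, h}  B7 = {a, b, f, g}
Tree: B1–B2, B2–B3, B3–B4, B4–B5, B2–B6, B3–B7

Yes; width 3.

Every vertex of G appears in some bag (union = {a, b, c, d, e, f, g, h, i, j}); every edge is covered by a bag; and for each vertex v the set of bags containing v is connected in the bag tree. The decomposition is therefore valid. The largest bag has 4 vertices, so the width is 3.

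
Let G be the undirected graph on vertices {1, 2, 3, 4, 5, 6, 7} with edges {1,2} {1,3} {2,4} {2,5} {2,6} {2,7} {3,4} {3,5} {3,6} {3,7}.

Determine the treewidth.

A width-2 tree decomposition is:
Bags: B1 = {2, 3, 5}  B2 = {2, 3, 6}  B3 = {2, 3, 4}  B4 = {2, 3, 7}  B5 = {1, 2, 3}
Tree: B1–B2, B2–B3, B3–B4, B4–B5
Each bag holds 3 vertices, so the decomposition has width 2, which upper-bounds the treewidth. The edges 3–5–2–6–3 form a cycle, so G is not a tree and its treewidth is at least 2. Combining the bounds, tw(G) = 2.

2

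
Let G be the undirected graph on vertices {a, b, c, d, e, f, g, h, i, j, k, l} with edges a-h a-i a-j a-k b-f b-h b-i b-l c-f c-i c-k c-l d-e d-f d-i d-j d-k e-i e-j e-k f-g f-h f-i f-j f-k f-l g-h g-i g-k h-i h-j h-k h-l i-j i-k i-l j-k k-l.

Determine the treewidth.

A width-4 tree decomposition is:
Bags: B1 = {f, h, i, j, k}  B2 = {f, h, i, k, l}  B3 = {c, f, i, k, l}  B4 = {f, g, h, i, k}  B5 = {a, h, i, j, k}  B6 = {d, f, i, j, k}  B7 = {b, f, h, i, l}  B8 = {d, e, i, j, k}
Tree: B1–B2, B2–B3, B2–B4, B1–B5, B1–B6, B2–B7, B6–B8
Every bag has size at most 5, so the width is 5 − 1 = 4 and tw(G) ≤ 4. For the lower bound, the 5 vertices {a, h, i, j, k} are pairwise adjacent, and any tree decomposition puts a clique entirely inside one bag — forcing width ≥ 4. The upper and lower bounds meet at 4, so that is the treewidth.

4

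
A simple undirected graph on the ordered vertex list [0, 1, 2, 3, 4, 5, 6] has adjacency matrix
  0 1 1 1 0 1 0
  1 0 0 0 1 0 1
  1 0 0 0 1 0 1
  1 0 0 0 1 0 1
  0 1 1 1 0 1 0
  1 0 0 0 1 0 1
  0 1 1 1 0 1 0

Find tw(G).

3

A width-3 tree decomposition is:
Bags: B1 = {0, 3, 4, 6}  B2 = {0, 2, 4, 6}  B3 = {0, 1, 4, 6}  B4 = {0, 4, 5, 6}
Tree: B1–B2, B2–B3, B3–B4
Every bag has size at most 4, so the width is 4 − 1 = 3 and tw(G) ≤ 3. For the lower bound: the 4 vertex sets {3,6}, {2,4}, {0}, {1} are disjoint, each induces a connected subgraph, and every pair is joined by at least one edge of G. Contracting each set to a single vertex therefore yields K_{4} as a minor, and since treewidth is minor-monotone, tw(G) ≥ tw(K_{4}) = 3. Therefore the treewidth is 3.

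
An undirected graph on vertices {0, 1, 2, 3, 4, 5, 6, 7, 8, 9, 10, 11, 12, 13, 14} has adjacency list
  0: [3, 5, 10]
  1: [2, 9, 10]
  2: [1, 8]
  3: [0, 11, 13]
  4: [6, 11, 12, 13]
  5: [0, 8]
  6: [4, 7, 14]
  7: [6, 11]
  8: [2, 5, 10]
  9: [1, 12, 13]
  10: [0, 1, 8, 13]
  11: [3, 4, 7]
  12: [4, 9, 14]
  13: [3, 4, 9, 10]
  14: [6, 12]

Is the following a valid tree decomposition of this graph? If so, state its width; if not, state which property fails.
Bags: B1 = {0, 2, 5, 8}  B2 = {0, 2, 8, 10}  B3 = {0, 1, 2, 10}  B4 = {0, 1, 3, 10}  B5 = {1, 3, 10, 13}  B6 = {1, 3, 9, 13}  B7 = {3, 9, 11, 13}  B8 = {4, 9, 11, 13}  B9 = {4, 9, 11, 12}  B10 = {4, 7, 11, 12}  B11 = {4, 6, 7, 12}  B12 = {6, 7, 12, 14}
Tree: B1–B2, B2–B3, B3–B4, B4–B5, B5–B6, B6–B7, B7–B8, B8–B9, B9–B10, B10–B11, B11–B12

Yes; width 3.

Vertex coverage: the bags together contain {0, 1, 2, 3, 4, 5, 6, 7, 8, 9, 10, 11, 12, 13, 14}, the full vertex set. Edge coverage: each edge of G has both endpoints in at least one bag. Running intersection: for every vertex, the bags containing it form a connected subtree. All three properties hold, so this is a valid tree decomposition of width max|bag| − 1 = 3, and hence tw(G) ≤ 3.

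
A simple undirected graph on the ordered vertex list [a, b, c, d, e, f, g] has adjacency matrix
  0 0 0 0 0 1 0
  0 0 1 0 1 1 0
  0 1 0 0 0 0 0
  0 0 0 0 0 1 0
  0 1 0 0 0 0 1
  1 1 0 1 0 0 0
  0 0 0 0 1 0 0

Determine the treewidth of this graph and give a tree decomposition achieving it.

Every bag has size at most 2, so the width is 2 − 1 = 1 and tw(G) ≤ 1. Since G has at least one edge (e.g. f–b), it is not an edgeless graph, so tw(G) ≥ 1. Hence tw(G) = 1 exactly.

Treewidth 1.
One such decomposition:
Bags: B1 = {b, f}  B2 = {b, e}  B3 = {e, g}  B4 = {a, f}  B5 = {d, f}  B6 = {b, c}
Tree: B1–B2, B2–B3, B1–B4, B1–B5, B2–B6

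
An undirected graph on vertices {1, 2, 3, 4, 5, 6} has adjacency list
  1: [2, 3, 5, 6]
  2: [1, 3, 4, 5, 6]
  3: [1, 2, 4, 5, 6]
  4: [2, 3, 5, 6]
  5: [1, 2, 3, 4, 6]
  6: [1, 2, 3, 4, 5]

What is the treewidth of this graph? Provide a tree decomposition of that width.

Treewidth 4.
One optimal decomposition is:
Bags: B1 = {2, 3, 4, 5, 6}  B2 = {1, 2, 3, 5, 6}
Tree: B1–B2

Every bag has size at most 5, so the width is 5 − 1 = 4 and tw(G) ≤ 4. For the lower bound, the 5 vertices {1, 2, 3, 5, 6} are pairwise adjacent, and any tree decomposition puts a clique entirely inside one bag — forcing width ≥ 4. Therefore the treewidth is 4.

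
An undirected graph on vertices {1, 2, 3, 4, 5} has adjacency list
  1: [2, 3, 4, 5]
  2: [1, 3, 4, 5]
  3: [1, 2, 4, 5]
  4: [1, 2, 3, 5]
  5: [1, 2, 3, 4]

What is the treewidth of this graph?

4

A width-4 tree decomposition is:
Bags: B1 = {1, 2, 3, 4, 5}
Tree: (single bag)
A single bag containing all 5 vertices is trivially a valid decomposition of width 4. For the lower bound, the 5 vertices {1, 2, 3, 4, 5} are pairwise adjacent, and any tree decomposition puts a clique entirely inside one bag — forcing width ≥ 4. Hence tw(G) = 4 exactly.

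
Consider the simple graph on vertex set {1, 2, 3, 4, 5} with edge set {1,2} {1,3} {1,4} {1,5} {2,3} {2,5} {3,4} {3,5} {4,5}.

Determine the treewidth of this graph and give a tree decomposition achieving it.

Each bag holds 4 vertices, so the decomposition has width 3, which upper-bounds the treewidth. For the lower bound, the 4 vertices {1, 2, 3, 5} are pairwise adjacent, and any tree decomposition puts a clique entirely inside one bag — forcing width ≥ 3. Combining the bounds, tw(G) = 3.

Treewidth 3.
Bags: B1 = {1, 2, 3, 5}  B2 = {1, 3, 4, 5}
Tree: B1–B2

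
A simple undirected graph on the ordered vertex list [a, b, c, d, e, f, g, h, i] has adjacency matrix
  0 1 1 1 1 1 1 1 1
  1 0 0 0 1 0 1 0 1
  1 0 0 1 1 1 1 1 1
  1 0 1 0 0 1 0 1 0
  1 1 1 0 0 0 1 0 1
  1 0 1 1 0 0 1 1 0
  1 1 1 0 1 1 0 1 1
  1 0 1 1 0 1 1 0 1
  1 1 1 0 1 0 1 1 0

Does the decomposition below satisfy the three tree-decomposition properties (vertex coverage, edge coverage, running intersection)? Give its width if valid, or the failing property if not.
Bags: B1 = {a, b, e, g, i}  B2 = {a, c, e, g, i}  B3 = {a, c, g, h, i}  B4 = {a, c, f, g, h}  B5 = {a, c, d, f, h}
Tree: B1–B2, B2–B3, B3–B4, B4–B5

Yes; width 4.

Checking the three conditions: (i) the bags cover all of {a, b, c, d, e, f, g, h, i}; (ii) for each edge, some bag contains both endpoints; (iii) the bags containing any fixed vertex form a subtree. All hold, so the decomposition is valid with width 5 − 1 = 4.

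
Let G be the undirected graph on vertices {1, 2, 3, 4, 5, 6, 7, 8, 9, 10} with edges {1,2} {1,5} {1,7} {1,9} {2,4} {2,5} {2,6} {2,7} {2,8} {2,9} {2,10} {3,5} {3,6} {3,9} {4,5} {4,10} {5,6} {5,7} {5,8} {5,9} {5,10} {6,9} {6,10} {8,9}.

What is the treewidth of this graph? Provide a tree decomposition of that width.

Every bag has size at most 4, so the width is 4 − 1 = 3 and tw(G) ≤ 3. For the lower bound, the 4 vertices {2, 5, 8, 9} are pairwise adjacent, and any tree decomposition puts a clique entirely inside one bag — forcing width ≥ 3. Combining the bounds, tw(G) = 3.

Treewidth 3.
Bags: B1 = {2, 5, 6, 10}  B2 = {2, 5, 6, 9}  B3 = {1, 2, 5, 9}  B4 = {2, 5, 8, 9}  B5 = {1, 2, 5, 7}  B6 = {3, 5, 6, 9}  B7 = {2, 4, 5, 10}
Tree: B1–B2, B2–B3, B2–B4, B3–B5, B2–B6, B1–B7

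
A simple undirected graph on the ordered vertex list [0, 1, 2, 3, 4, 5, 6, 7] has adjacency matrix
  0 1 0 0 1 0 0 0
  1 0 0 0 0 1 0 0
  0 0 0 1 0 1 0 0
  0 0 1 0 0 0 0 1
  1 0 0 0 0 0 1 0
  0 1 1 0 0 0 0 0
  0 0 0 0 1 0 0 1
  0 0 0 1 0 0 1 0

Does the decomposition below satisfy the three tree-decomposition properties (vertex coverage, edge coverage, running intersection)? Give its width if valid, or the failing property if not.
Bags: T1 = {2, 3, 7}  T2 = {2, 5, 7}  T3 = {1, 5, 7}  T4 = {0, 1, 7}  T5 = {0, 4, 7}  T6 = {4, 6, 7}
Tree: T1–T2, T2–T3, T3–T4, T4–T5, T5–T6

Checking the three conditions: (i) the bags cover all of {0, 1, 2, 3, 4, 5, 6, 7}; (ii) for each edge, some bag contains both endpoints; (iii) the bags containing any fixed vertex form a subtree. All hold, so the decomposition is valid with width 3 − 1 = 2.

Yes; width 2.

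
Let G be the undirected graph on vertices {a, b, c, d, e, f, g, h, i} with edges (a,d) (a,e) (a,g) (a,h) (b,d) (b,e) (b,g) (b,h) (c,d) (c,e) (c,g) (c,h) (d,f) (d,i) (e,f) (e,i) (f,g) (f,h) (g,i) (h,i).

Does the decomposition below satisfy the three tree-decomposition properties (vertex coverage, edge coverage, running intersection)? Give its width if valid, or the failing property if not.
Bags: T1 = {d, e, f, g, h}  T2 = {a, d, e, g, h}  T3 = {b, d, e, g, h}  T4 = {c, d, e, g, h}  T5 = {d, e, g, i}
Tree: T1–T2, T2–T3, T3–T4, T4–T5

No — edge (h,i) lies in no bag.

A tree decomposition must satisfy three properties: every vertex lies in some bag; for every edge, both endpoints lie together in some bag; and for every vertex, the bags containing it form a connected subtree. Here edge (h,i) lies in no bag, so the decomposition is invalid.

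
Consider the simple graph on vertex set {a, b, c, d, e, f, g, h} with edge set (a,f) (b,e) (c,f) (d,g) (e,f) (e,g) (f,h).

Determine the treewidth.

A width-1 tree decomposition is:
Bags: B1 = {b, e}  B2 = {e, g}  B3 = {e, f}  B4 = {a, f}  B5 = {d, g}  B6 = {f, h}  B7 = {c, f}
Tree: B1–B2, B2–B3, B3–B4, B2–B5, B4–B6, B3–B7
The largest bag has 2 vertices, giving width 1; this decomposition certifies tw(G) ≤ 1. G has an edge, so its treewidth is at least 1. The upper and lower bounds meet at 1, so that is the treewidth.

1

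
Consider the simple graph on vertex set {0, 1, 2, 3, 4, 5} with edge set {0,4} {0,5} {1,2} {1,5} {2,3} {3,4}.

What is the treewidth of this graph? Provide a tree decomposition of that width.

Treewidth 2.
One such decomposition:
Bags: B1 = {0, 3, 4}  B2 = {0, 2, 3}  B3 = {0, 1, 2}  B4 = {0, 1, 5}
Tree: B1–B2, B2–B3, B3–B4

Every bag has size at most 3, so the width is 3 − 1 = 2 and tw(G) ≤ 2. Since 0–4–3–2–1–5–0 is a cycle in G, G is not acyclic. Forests are exactly the graphs of treewidth ≤ 1, so tw(G) ≥ 2. Therefore the treewidth is 2.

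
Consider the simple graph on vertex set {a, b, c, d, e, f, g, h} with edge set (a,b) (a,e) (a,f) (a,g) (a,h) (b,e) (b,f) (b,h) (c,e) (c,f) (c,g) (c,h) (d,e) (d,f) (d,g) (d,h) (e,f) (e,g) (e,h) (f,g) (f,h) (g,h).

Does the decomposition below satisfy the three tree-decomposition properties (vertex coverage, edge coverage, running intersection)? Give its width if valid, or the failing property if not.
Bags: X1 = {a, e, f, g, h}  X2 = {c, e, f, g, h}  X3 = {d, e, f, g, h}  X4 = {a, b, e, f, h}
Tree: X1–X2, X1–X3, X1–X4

Yes; width 4.

Checking the three conditions: (i) the bags cover all of {a, b, c, d, e, f, g, h}; (ii) for each edge, some bag contains both endpoints; (iii) the bags containing any fixed vertex form a subtree. All hold, so the decomposition is valid with width 5 − 1 = 4.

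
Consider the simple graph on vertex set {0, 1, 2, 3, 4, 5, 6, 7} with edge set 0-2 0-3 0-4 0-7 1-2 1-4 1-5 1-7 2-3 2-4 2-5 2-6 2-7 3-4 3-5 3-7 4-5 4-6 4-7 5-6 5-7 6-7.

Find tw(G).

A width-4 tree decomposition is:
Bags: B1 = {2, 4, 5, 6, 7}  B2 = {2, 3, 4, 5, 7}  B3 = {1, 2, 4, 5, 7}  B4 = {0, 2, 3, 4, 7}
Tree: B1–B2, B2–B3, B2–B4
Every bag has size at most 5, so the width is 5 − 1 = 4 and tw(G) ≤ 4. On the other hand G contains the 5-clique {0, 2, 3, 4, 7}. A clique must lie in a single bag of any decomposition, so no decomposition can have width below 4. Hence tw(G) = 4 exactly.

4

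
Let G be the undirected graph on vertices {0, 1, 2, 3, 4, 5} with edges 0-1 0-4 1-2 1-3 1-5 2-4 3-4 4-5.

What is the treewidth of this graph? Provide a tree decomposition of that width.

Treewidth 2.
Bags: B1 = {0, 1, 4}  B2 = {1, 4, 5}  B3 = {1, 3, 4}  B4 = {1, 2, 4}
Tree: B1–B2, B2–B3, B3–B4

Every bag has size at most 3, so the width is 3 − 1 = 2 and tw(G) ≤ 2. The edges 0–1–5–4–0 form a cycle, so G is not a tree and its treewidth is at least 2. Combining the bounds, tw(G) = 2.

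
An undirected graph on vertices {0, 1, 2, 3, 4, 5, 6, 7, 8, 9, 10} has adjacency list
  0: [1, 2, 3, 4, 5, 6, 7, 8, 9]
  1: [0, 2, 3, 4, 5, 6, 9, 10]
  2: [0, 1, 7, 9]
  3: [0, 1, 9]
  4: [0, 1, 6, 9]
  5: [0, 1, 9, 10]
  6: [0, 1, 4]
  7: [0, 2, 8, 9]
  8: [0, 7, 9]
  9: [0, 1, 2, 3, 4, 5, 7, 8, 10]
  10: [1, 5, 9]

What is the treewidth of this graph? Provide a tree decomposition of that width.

Each bag holds 4 vertices, so the decomposition has width 3, which upper-bounds the treewidth. For the lower bound, the 4 vertices {0, 7, 8, 9} are pairwise adjacent, and any tree decomposition puts a clique entirely inside one bag — forcing width ≥ 3. Combining the bounds, tw(G) = 3.

Treewidth 3.
Bags: B1 = {0, 2, 7, 9}  B2 = {0, 1, 2, 9}  B3 = {0, 7, 8, 9}  B4 = {0, 1, 5, 9}  B5 = {0, 1, 3, 9}  B6 = {0, 1, 4, 9}  B7 = {1, 5, 9, 10}  B8 = {0, 1, 4, 6}
Tree: B1–B2, B1–B3, B2–B4, B4–B5, B4–B6, B4–B7, B6–B8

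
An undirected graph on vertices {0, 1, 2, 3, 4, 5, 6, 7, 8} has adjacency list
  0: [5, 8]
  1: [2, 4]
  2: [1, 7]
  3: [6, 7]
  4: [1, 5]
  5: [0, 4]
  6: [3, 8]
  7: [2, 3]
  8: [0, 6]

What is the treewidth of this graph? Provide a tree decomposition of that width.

Treewidth 2.
One such decomposition:
Bags: B1 = {0, 5, 8}  B2 = {5, 6, 8}  B3 = {3, 5, 6}  B4 = {3, 5, 7}  B5 = {2, 5, 7}  B6 = {1, 2, 5}  B7 = {1, 4, 5}
Tree: B1–B2, B2–B3, B3–B4, B4–B5, B5–B6, B6–B7

Each bag holds 3 vertices, so the decomposition has width 2, which upper-bounds the treewidth. Since 5–0–8–6–3–7–2–1–4–5 is a cycle in G, G is not acyclic. Forests are exactly the graphs of treewidth ≤ 1, so tw(G) ≥ 2. The upper and lower bounds meet at 2, so that is the treewidth.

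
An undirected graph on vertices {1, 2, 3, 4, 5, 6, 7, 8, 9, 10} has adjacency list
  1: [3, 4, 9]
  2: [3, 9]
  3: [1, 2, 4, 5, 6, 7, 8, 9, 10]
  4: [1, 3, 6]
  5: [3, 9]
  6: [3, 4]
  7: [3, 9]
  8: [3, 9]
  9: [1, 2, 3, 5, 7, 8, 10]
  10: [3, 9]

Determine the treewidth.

2

A width-2 tree decomposition is:
Bags: B1 = {1, 3, 4}  B2 = {1, 3, 9}  B3 = {2, 3, 9}  B4 = {3, 4, 6}  B5 = {3, 9, 10}  B6 = {3, 8, 9}  B7 = {3, 5, 9}  B8 = {3, 7, 9}
Tree: B1–B2, B2–B3, B1–B4, B2–B5, B3–B6, B6–B7, B3–B8
Each bag holds 3 vertices, so the decomposition has width 2, which upper-bounds the treewidth. On the other hand G contains the 3-clique {1, 3, 9}. A clique must lie in a single bag of any decomposition, so no decomposition can have width below 2. Hence tw(G) = 2 exactly.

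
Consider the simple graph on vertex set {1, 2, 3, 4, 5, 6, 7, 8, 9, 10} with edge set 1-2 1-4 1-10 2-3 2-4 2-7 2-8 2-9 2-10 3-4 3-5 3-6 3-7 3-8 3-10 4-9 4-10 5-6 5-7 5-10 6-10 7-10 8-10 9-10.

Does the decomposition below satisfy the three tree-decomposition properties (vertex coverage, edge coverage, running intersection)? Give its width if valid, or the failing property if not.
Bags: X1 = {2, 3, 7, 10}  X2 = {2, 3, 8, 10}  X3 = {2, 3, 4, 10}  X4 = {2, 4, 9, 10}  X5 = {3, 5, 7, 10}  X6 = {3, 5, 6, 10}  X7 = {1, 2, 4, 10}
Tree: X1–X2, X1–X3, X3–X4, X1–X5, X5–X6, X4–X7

Checking the three conditions: (i) the bags cover all of {1, 2, 3, 4, 5, 6, 7, 8, 9, 10}; (ii) for each edge, some bag contains both endpoints; (iii) the bags containing any fixed vertex form a subtree. All hold, so the decomposition is valid with width 4 − 1 = 3.

Yes; width 3.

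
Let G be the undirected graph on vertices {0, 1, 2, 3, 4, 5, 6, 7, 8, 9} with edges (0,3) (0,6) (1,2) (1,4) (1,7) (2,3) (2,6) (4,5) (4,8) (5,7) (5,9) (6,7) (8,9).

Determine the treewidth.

A width-2 tree decomposition is:
Bags: B1 = {4, 8, 9}  B2 = {4, 5, 9}  B3 = {1, 4, 5}  B4 = {1, 5, 7}  B5 = {1, 2, 7}  B6 = {2, 6, 7}  B7 = {2, 3, 6}  B8 = {0, 3, 6}
Tree: B1–B2, B2–B3, B3–B4, B4–B5, B5–B6, B6–B7, B7–B8
Each bag holds 3 vertices, so the decomposition has width 2, which upper-bounds the treewidth. Since 8–9–5–4–8 is a cycle in G, G is not acyclic. Forests are exactly the graphs of treewidth ≤ 1, so tw(G) ≥ 2. The upper and lower bounds meet at 2, so that is the treewidth.

2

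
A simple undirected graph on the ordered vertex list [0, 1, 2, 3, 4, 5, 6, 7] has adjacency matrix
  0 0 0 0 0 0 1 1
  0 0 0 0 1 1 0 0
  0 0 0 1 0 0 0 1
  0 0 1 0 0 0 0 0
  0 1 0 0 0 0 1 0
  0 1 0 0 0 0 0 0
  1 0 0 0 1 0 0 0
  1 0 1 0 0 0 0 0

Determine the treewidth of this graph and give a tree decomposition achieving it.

Treewidth 1.
Bags: B1 = {1, 5}  B2 = {1, 4}  B3 = {4, 6}  B4 = {0, 6}  B5 = {0, 7}  B6 = {2, 7}  B7 = {2, 3}
Tree: B1–B2, B2–B3, B3–B4, B4–B5, B5–B6, B6–B7

Every bag has size at most 2, so the width is 2 − 1 = 1 and tw(G) ≤ 1. Since G has at least one edge (e.g. 5–1), it is not an edgeless graph, so tw(G) ≥ 1. Combining the bounds, tw(G) = 1.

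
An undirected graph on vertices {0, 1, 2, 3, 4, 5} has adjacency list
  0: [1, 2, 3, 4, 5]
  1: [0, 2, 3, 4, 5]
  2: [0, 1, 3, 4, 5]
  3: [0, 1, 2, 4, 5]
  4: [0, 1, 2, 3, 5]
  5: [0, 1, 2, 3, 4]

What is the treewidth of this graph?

A width-5 tree decomposition is:
Bags: B1 = {0, 1, 2, 3, 4, 5}
Tree: (single bag)
A single bag containing all 6 vertices is trivially a valid decomposition of width 5. Conversely, {0, 1, 2, 3, 4, 5} is a clique of size 6, and the vertices of any clique must share a bag in every tree decomposition; so some bag has ≥ 6 vertices and tw(G) ≥ 5. The upper and lower bounds meet at 5, so that is the treewidth.

5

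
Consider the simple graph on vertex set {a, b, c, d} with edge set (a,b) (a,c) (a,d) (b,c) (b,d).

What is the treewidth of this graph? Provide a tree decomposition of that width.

The largest bag has 3 vertices, giving width 2; this decomposition certifies tw(G) ≤ 2. Conversely, {a, b, d} is a clique of size 3, and the vertices of any clique must share a bag in every tree decomposition; so some bag has ≥ 3 vertices and tw(G) ≥ 2. Therefore the treewidth is 2.

Treewidth 2.
Bags: B1 = {a, b, d}  B2 = {a, b, c}
Tree: B1–B2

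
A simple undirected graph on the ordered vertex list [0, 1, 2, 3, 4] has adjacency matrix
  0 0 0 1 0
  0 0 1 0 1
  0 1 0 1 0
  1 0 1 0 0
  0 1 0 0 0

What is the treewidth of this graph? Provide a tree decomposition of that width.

Treewidth 1.
Bags: B1 = {1, 4}  B2 = {1, 2}  B3 = {2, 3}  B4 = {0, 3}
Tree: B1–B2, B2–B3, B3–B4

Each bag holds 2 vertices, so the decomposition has width 1, which upper-bounds the treewidth. Since G has at least one edge (e.g. 4–1), it is not an edgeless graph, so tw(G) ≥ 1. Combining the bounds, tw(G) = 1.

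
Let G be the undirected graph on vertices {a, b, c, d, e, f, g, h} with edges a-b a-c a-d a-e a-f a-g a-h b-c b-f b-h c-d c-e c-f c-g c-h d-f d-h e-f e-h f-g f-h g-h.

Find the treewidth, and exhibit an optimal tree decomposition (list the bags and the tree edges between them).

Each bag holds 5 vertices, so the decomposition has width 4, which upper-bounds the treewidth. For the lower bound, the 5 vertices {a, c, d, f, h} are pairwise adjacent, and any tree decomposition puts a clique entirely inside one bag — forcing width ≥ 4. Combining the bounds, tw(G) = 4.

Treewidth 4.
One such decomposition:
Bags: B1 = {a, c, e, f, h}  B2 = {a, c, f, g, h}  B3 = {a, b, c, f, h}  B4 = {a, c, d, f, h}
Tree: B1–B2, B2–B3, B2–B4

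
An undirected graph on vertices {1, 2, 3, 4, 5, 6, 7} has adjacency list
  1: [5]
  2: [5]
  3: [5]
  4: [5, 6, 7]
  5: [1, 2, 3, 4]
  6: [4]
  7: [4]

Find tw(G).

A width-1 tree decomposition is:
Bags: B1 = {4, 7}  B2 = {4, 5}  B3 = {3, 5}  B4 = {4, 6}  B5 = {2, 5}  B6 = {1, 5}
Tree: B1–B2, B2–B3, B2–B4, B3–B5, B5–B6
Each bag holds 2 vertices, so the decomposition has width 1, which upper-bounds the treewidth. Any graph with an edge has treewidth ≥ 1, and G has the edge 4–7. The upper and lower bounds meet at 1, so that is the treewidth.

1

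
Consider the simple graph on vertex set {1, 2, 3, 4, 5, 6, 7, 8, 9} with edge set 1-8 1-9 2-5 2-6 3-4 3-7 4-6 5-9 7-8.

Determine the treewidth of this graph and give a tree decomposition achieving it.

Treewidth 2.
One such decomposition:
Bags: B1 = {2, 5, 6}  B2 = {4, 5, 6}  B3 = {3, 4, 5}  B4 = {3, 5, 7}  B5 = {5, 7, 8}  B6 = {1, 5, 8}  B7 = {1, 5, 9}
Tree: B1–B2, B2–B3, B3–B4, B4–B5, B5–B6, B6–B7

The largest bag has 3 vertices, giving width 2; this decomposition certifies tw(G) ≤ 2. Since 5–2–6–4–3–7–8–1–9–5 is a cycle in G, G is not acyclic. Forests are exactly the graphs of treewidth ≤ 1, so tw(G) ≥ 2. The upper and lower bounds meet at 2, so that is the treewidth.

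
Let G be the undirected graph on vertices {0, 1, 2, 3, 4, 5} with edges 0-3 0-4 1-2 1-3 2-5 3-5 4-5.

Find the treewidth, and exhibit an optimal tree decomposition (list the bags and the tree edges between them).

Treewidth 2.
One such decomposition:
Bags: B1 = {1, 2, 5}  B2 = {1, 3, 5}  B3 = {3, 4, 5}  B4 = {0, 3, 4}
Tree: B1–B2, B2–B3, B3–B4

Each bag holds 3 vertices, so the decomposition has width 2, which upper-bounds the treewidth. Since 2–1–3–5–2 is a cycle in G, G is not acyclic. Forests are exactly the graphs of treewidth ≤ 1, so tw(G) ≥ 2. Therefore the treewidth is 2.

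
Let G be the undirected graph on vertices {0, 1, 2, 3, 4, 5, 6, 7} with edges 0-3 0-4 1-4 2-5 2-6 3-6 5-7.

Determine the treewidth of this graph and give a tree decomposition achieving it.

Treewidth 1.
One optimal decomposition is:
Bags: B1 = {1, 4}  B2 = {0, 4}  B3 = {0, 3}  B4 = {3, 6}  B5 = {2, 6}  B6 = {2, 5}  B7 = {5, 7}
Tree: B1–B2, B2–B3, B3–B4, B4–B5, B5–B6, B6–B7

Every bag has size at most 2, so the width is 2 − 1 = 1 and tw(G) ≤ 1. G has an edge, so its treewidth is at least 1. Combining the bounds, tw(G) = 1.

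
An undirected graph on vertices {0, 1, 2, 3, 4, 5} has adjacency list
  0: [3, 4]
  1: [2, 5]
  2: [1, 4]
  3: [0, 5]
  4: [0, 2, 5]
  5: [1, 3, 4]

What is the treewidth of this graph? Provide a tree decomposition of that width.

Every bag has size at most 3, so the width is 3 − 1 = 2 and tw(G) ≤ 2. The edges 2–1–5–4–2 form a cycle, so G is not a tree and its treewidth is at least 2. Hence tw(G) = 2 exactly.

Treewidth 2.
Bags: B1 = {1, 2, 4}  B2 = {1, 4, 5}  B3 = {0, 4, 5}  B4 = {0, 3, 5}
Tree: B1–B2, B2–B3, B3–B4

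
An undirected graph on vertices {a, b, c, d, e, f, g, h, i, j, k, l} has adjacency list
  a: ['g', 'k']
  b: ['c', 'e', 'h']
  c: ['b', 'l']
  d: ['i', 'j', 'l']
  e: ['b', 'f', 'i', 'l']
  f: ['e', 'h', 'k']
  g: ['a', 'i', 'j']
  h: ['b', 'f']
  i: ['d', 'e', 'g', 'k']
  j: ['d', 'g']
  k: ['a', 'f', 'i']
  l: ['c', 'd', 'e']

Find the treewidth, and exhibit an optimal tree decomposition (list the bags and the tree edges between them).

The largest bag has 4 vertices, giving width 3; this decomposition certifies tw(G) ≤ 3. For the lower bound: the 4 vertex sets {a,g,j}, {d}, {i}, {e,f,k,l} are disjoint, each induces a connected subgraph, and every pair is joined by at least one edge of G. Contracting each set to a single vertex therefore yields K_{4} as a minor, and since treewidth is minor-monotone, tw(G) ≥ tw(K_{4}) = 3. Therefore the treewidth is 3.

Treewidth 3.
One optimal decomposition is:
Bags: B1 = {a, d, g, j}  B2 = {a, d, g, i}  B3 = {a, d, i, k}  B4 = {d, i, k, l}  B5 = {e, i, k, l}  B6 = {e, f, k, l}  B7 = {c, e, f, l}  B8 = {b, c, e, f}  B9 = {b, c, f, h}
Tree: B1–B2, B2–B3, B3–B4, B4–B5, B5–B6, B6–B7, B7–B8, B8–B9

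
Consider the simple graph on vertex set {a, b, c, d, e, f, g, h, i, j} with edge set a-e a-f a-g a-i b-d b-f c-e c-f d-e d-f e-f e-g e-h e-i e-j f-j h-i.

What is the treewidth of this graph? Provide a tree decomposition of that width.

Every bag has size at most 3, so the width is 3 − 1 = 2 and tw(G) ≤ 2. For the lower bound, the 3 vertices {a, e, g} are pairwise adjacent, and any tree decomposition puts a clique entirely inside one bag — forcing width ≥ 2. The upper and lower bounds meet at 2, so that is the treewidth.

Treewidth 2.
One optimal decomposition is:
Bags: B1 = {a, e, f}  B2 = {a, e, i}  B3 = {d, e, f}  B4 = {e, h, i}  B5 = {a, e, g}  B6 = {c, e, f}  B7 = {b, d, f}  B8 = {e, f, j}
Tree: B1–B2, B1–B3, B2–B4, B1–B5, B3–B6, B3–B7, B6–B8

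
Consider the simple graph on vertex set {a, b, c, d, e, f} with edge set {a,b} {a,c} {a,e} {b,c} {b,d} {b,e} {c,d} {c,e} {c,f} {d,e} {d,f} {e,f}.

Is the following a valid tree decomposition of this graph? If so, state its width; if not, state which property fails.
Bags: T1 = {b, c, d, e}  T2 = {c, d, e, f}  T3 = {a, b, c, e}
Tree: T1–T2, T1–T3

Vertex coverage: the bags together contain {a, b, c, d, e, f}, the full vertex set. Edge coverage: each edge of G has both endpoints in at least one bag. Running intersection: for every vertex, the bags containing it form a connected subtree. All three properties hold, so this is a valid tree decomposition of width max|bag| − 1 = 3, and hence tw(G) ≤ 3.

Yes; width 3.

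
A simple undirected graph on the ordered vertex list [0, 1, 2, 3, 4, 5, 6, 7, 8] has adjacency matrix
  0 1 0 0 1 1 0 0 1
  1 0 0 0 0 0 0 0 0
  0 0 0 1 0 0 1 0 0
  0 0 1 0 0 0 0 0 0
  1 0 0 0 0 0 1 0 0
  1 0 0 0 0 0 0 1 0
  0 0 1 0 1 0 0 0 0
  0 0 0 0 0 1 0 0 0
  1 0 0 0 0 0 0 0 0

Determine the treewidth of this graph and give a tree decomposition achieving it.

Treewidth 1.
One optimal decomposition is:
Bags: B1 = {0, 4}  B2 = {0, 5}  B3 = {4, 6}  B4 = {5, 7}  B5 = {0, 8}  B6 = {2, 6}  B7 = {2, 3}  B8 = {0, 1}
Tree: B1–B2, B1–B3, B2–B4, B1–B5, B3–B6, B6–B7, B5–B8

Each bag holds 2 vertices, so the decomposition has width 1, which upper-bounds the treewidth. G has an edge, so its treewidth is at least 1. Hence tw(G) = 1 exactly.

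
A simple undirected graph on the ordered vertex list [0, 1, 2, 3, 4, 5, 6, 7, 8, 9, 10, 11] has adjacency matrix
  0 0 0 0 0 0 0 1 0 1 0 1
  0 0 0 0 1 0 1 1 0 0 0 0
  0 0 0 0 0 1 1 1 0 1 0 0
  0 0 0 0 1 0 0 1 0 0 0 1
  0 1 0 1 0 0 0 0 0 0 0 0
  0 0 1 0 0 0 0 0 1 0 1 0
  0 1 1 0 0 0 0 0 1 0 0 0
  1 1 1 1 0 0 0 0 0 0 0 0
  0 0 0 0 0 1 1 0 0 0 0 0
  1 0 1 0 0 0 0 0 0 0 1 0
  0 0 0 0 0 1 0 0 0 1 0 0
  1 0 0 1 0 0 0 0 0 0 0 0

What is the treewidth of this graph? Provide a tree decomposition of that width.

Treewidth 3.
Bags: B1 = {0, 3, 4, 11}  B2 = {0, 3, 4, 7}  B3 = {0, 1, 4, 7}  B4 = {0, 1, 7, 9}  B5 = {1, 2, 7, 9}  B6 = {1, 2, 6, 9}  B7 = {2, 6, 9, 10}  B8 = {2, 5, 6, 10}  B9 = {5, 6, 8, 10}
Tree: B1–B2, B2–B3, B3–B4, B4–B5, B5–B6, B6–B7, B7–B8, B8–B9

Every bag has size at most 4, so the width is 4 − 1 = 3 and tw(G) ≤ 3. For the lower bound: the 4 vertex sets {3,4,11}, {0}, {7}, {1,2,6,9} are disjoint, each induces a connected subgraph, and every pair is joined by at least one edge of G. Contracting each set to a single vertex therefore yields K_{4} as a minor, and since treewidth is minor-monotone, tw(G) ≥ tw(K_{4}) = 3. Therefore the treewidth is 3.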